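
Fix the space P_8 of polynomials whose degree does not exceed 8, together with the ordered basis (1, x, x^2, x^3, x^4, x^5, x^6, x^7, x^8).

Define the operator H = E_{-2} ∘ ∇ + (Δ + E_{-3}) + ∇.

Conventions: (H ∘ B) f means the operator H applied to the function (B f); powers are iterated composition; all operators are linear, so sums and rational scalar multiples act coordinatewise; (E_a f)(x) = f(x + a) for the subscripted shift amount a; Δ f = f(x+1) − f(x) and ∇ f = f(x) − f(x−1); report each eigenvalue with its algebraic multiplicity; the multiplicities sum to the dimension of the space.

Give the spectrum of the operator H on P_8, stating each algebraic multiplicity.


image of 1: 1
image of x: x
image of x^2: x^2 + 4
image of x^3: x^3 + 12x - 6
image of x^4: x^4 + 24x^2 - 24x + 16
image of x^5: x^5 + 40x^3 - 60x^2 + 80x - 30
image of x^6: x^6 + 60x^4 - 120x^3 + 240x^2 - 180x + 64
image of x^7: x^7 + 84x^5 - 210x^4 + 560x^3 - 630x^2 + 448x - 126
image of x^8: x^8 + 112x^6 - 336x^5 + 1120x^4 - 1680x^3 + 1792x^2 - 1008x + 256
the matrix is upper triangular; its diagonal is (1, 1, 1, 1, 1, 1, 1, 1, 1)
for a triangular matrix the eigenvalues are the diagonal entries, with algebraic multiplicity their repetition count

λ = 1 (multiplicity 9)


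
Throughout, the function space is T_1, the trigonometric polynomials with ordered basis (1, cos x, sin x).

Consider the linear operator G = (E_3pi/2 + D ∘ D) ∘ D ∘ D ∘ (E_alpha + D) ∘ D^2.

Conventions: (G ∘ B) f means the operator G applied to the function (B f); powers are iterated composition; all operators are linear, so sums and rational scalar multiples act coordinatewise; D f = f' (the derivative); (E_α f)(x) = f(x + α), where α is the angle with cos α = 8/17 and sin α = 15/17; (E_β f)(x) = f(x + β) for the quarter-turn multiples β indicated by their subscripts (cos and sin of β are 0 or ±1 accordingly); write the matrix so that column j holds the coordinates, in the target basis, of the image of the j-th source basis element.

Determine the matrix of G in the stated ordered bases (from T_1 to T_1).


image of 1: 0
image of cos x: (24/17)cos x + (40/17)sin x
image of sin x: -(40/17)cos x + (24/17)sin x
each image's coordinates form column j of the matrix

the matrix is [[0, 0, 0]; [0, 24/17, -40/17]; [0, 40/17, 24/17]] (rows listed top to bottom)


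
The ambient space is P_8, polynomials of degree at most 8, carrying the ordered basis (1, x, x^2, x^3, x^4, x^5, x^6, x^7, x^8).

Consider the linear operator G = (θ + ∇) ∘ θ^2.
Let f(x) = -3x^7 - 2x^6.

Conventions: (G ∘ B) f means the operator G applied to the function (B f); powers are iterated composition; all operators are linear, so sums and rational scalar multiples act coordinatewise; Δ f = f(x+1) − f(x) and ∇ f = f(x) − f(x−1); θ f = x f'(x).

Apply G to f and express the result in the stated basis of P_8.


θ f = -21x^7 - 12x^6
θ θ f = -147x^7 - 72x^6
θ θ^2 f = -1029x^7 - 432x^6
∇ θ^2 f = -1029x^6 + 2655x^5 - 4065x^4 + 3705x^3 - 2007x^2 + 597x - 75
(θ + ∇) θ^2 f = -1029x^7 - 1461x^6 + 2655x^5 - 4065x^4 + 3705x^3 - 2007x^2 + 597x - 75

g(x) = -1029x^7 - 1461x^6 + 2655x^5 - 4065x^4 + 3705x^3 - 2007x^2 + 597x - 75


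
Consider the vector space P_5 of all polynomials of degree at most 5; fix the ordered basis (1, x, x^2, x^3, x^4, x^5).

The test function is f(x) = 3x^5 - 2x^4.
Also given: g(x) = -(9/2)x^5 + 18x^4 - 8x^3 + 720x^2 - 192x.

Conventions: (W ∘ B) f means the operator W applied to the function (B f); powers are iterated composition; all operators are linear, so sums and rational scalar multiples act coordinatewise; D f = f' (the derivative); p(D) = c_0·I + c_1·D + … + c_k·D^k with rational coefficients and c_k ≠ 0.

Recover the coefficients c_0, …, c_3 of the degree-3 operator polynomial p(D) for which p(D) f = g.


D^0 f = 3x^5 - 2x^4
D^1 f = 15x^4 - 8x^3
D^2 f = 60x^3 - 24x^2
D^3 f = 180x^2 - 48x
matching coefficients of g against c_0 f + c_1 Df + … from the top degree down determines the c_i
solution: c_0 = -3/2, c_1 = 1, c_2 = 0, c_3 = 4

p(D) = -(3/2)·I + D + 4·D^3, i.e. c_0 = -3/2, c_1 = 1, c_2 = 0, c_3 = 4


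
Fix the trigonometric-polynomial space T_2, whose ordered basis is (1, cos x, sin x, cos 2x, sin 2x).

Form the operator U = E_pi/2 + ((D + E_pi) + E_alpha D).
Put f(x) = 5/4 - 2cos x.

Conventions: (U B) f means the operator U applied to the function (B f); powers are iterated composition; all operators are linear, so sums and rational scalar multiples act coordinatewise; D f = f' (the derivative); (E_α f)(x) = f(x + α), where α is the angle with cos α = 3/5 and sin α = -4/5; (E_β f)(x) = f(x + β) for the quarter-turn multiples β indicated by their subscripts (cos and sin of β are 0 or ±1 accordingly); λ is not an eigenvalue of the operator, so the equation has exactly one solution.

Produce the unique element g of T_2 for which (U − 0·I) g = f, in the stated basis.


the image equals g(x) = 5/8 + (1/17)cos x - (13/17)sin x

write g with unknown coordinates in the stated basis and equate coefficients in (U − 0·I) g = f
solving from the highest basis element down gives g = 5/8 + (1/17)cos x - (13/17)sin x
check: U g = 5/4 - 2cos x
so U g − 0·g = 5/4 - 2cos x = f ✓


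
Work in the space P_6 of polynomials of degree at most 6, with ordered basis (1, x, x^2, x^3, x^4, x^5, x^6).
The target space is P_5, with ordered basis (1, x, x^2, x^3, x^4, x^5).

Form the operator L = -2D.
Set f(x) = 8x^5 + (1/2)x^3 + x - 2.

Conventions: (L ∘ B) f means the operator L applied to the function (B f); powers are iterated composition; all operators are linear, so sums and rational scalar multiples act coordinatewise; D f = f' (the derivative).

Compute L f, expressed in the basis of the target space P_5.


the image equals g(x) = -80x^4 - 3x^2 - 2

D f = 40x^4 + (3/2)x^2 + 1
(-2D) f = -80x^4 - 3x^2 - 2


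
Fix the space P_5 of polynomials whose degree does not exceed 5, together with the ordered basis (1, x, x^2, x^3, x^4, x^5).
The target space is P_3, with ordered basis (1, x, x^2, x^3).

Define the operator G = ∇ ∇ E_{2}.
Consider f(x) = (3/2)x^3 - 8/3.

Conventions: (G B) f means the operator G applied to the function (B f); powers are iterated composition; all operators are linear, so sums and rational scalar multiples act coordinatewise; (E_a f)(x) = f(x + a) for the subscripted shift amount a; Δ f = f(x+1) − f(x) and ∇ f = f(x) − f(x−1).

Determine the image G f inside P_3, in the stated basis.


E_{2} f = (3/2)x^3 + 9x^2 + 18x + 28/3
∇ E_{2} f = (9/2)x^2 + (27/2)x + 21/2
∇ ∇ E_{2} f = 9x + 9

g(x) = 9x + 9


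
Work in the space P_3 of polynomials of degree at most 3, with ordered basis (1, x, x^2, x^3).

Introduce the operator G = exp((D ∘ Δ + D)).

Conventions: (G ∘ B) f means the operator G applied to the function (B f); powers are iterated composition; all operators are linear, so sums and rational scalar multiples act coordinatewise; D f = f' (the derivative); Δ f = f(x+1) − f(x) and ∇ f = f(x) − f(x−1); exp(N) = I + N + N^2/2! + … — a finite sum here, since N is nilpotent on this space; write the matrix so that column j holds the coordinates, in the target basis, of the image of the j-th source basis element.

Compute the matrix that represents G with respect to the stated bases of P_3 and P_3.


the matrix is [[1, 1, 3, 10]; [0, 1, 2, 9]; [0, 0, 1, 3]; [0, 0, 0, 1]] (rows listed top to bottom)

image of 1: 1
image of x: x + 1
image of x^2: x^2 + 2x + 3
image of x^3: x^3 + 3x^2 + 9x + 10
each image's coordinates form column j of the matrix


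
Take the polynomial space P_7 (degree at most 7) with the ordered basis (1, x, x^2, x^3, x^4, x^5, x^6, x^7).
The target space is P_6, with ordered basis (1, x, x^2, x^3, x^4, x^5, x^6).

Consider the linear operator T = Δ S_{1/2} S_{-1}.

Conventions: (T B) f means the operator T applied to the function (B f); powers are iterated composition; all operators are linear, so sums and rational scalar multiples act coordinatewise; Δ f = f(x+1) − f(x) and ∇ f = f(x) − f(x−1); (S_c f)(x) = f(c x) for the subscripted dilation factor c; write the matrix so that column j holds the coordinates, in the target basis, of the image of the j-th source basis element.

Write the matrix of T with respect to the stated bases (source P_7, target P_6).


image of 1: 0
image of x: -1/2
image of x^2: (1/2)x + 1/4
image of x^3: -(3/8)x^2 - (3/8)x - 1/8
image of x^4: (1/4)x^3 + (3/8)x^2 + (1/4)x + 1/16
image of x^5: -(5/32)x^4 - (5/16)x^3 - (5/16)x^2 - (5/32)x - 1/32
image of x^6: (3/32)x^5 + (15/64)x^4 + (5/16)x^3 + (15/64)x^2 + (3/32)x + 1/64
image of x^7: -(7/128)x^6 - (21/128)x^5 - (35/128)x^4 - (35/128)x^3 - (21/128)x^2 - (7/128)x - 1/128
each image's coordinates form column j of the matrix

the matrix is [[0, -1/2, 1/4, -1/8, 1/16, -1/32, 1/64, -1/128]; [0, 0, 1/2, -3/8, 1/4, -5/32, 3/32, -7/128]; [0, 0, 0, -3/8, 3/8, -5/16, 15/64, -21/128]; [0, 0, 0, 0, 1/4, -5/16, 5/16, -35/128]; [0, 0, 0, 0, 0, -5/32, 15/64, -35/128]; [0, 0, 0, 0, 0, 0, 3/32, -21/128]; [0, 0, 0, 0, 0, 0, 0, -7/128]] (rows listed top to bottom)


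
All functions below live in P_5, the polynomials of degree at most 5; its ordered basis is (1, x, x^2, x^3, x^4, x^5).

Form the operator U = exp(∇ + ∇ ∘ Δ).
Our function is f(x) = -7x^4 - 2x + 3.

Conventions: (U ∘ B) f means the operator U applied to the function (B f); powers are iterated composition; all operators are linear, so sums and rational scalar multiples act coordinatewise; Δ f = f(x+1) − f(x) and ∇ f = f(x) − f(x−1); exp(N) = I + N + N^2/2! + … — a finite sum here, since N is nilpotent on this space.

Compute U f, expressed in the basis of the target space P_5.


g(x) = -7x^4 - 28x^3 - 84x^2 - 142x - 104

order-1 term: -28x^3 - 42x^2 - 28x - 9
order-2 term: -42x^2 - 84x - 49
order-3 term: -28x - 42
order-4 term: -7
the series for exp(∇ + ∇ ∘ Δ) f terminates at order 4
exp(∇ + ∇ ∘ Δ) f = -7x^4 - 28x^3 - 84x^2 - 142x - 104


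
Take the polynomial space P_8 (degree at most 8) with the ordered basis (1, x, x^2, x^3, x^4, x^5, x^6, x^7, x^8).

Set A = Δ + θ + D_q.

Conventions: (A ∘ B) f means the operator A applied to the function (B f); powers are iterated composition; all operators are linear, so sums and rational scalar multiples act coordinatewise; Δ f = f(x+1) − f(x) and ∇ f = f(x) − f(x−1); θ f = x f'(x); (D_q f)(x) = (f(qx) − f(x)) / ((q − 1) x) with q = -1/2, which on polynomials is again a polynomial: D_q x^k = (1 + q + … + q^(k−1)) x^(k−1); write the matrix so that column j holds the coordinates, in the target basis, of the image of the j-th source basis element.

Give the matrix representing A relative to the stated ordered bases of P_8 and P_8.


image of 1: 0
image of x: x + 2
image of x^2: 2x^2 + (5/2)x + 1
image of x^3: 3x^3 + (15/4)x^2 + 3x + 1
image of x^4: 4x^4 + (37/8)x^3 + 6x^2 + 4x + 1
image of x^5: 5x^5 + (91/16)x^4 + 10x^3 + 10x^2 + 5x + 1
image of x^6: 6x^6 + (213/32)x^5 + 15x^4 + 20x^3 + 15x^2 + 6x + 1
image of x^7: 7x^7 + (491/64)x^6 + 21x^5 + 35x^4 + 35x^3 + 21x^2 + 7x + 1
image of x^8: 8x^8 + (1109/128)x^7 + 28x^6 + 56x^5 + 70x^4 + 56x^3 + 28x^2 + 8x + 1
each image's coordinates form column j of the matrix

the matrix is [[0, 2, 1, 1, 1, 1, 1, 1, 1]; [0, 1, 5/2, 3, 4, 5, 6, 7, 8]; [0, 0, 2, 15/4, 6, 10, 15, 21, 28]; [0, 0, 0, 3, 37/8, 10, 20, 35, 56]; [0, 0, 0, 0, 4, 91/16, 15, 35, 70]; [0, 0, 0, 0, 0, 5, 213/32, 21, 56]; [0, 0, 0, 0, 0, 0, 6, 491/64, 28]; [0, 0, 0, 0, 0, 0, 0, 7, 1109/128]; [0, 0, 0, 0, 0, 0, 0, 0, 8]] (rows listed top to bottom)


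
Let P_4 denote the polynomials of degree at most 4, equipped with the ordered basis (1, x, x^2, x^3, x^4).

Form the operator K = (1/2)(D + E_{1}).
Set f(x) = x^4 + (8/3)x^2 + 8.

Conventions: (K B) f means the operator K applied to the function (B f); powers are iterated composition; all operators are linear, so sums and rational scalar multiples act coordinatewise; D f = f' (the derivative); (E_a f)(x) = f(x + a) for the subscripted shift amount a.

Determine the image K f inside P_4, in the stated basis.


D f = 4x^3 + (16/3)x
E_{1} f = x^4 + 4x^3 + (26/3)x^2 + (28/3)x + 35/3
(D + E_{1}) f = x^4 + 8x^3 + (26/3)x^2 + (44/3)x + 35/3
((1/2)(D + E_{1})) f = (1/2)x^4 + 4x^3 + (13/3)x^2 + (22/3)x + 35/6

g(x) = (1/2)x^4 + 4x^3 + (13/3)x^2 + (22/3)x + 35/6


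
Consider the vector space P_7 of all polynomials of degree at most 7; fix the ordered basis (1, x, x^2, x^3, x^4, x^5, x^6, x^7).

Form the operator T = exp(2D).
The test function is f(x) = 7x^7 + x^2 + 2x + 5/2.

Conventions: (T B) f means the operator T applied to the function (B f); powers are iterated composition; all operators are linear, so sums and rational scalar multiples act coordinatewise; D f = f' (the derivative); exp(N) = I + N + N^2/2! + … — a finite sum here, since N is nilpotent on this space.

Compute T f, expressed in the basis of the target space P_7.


order-1 term: 98x^6 + 4x + 4
order-2 term: 588x^5 + 4
order-3 term: 1960x^4
order-4 term: 3920x^3
order-5 term: 4704x^2
order-6 term: 3136x
order-7 term: 896
the series for exp(2D) f terminates at order 7
exp(2D) f = 7x^7 + 98x^6 + 588x^5 + 1960x^4 + 3920x^3 + 4705x^2 + 3142x + 1813/2

the result is g(x) = 7x^7 + 98x^6 + 588x^5 + 1960x^4 + 3920x^3 + 4705x^2 + 3142x + 1813/2


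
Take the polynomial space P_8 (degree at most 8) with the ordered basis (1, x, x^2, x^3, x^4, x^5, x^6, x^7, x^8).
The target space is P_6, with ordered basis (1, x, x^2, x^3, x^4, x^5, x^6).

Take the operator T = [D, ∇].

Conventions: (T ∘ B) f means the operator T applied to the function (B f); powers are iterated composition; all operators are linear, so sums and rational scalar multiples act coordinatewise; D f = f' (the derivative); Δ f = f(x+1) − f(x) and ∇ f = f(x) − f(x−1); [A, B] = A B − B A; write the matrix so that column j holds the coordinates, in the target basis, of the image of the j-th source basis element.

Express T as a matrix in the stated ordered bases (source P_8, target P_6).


the matrix is [[0, 0, 0, 0, 0, 0, 0, 0, 0]; [0, 0, 0, 0, 0, 0, 0, 0, 0]; [0, 0, 0, 0, 0, 0, 0, 0, 0]; [0, 0, 0, 0, 0, 0, 0, 0, 0]; [0, 0, 0, 0, 0, 0, 0, 0, 0]; [0, 0, 0, 0, 0, 0, 0, 0, 0]; [0, 0, 0, 0, 0, 0, 0, 0, 0]] (rows listed top to bottom)

image of 1: 0
image of x: 0
image of x^2: 0
image of x^3: 0
image of x^4: 0
image of x^5: 0
image of x^6: 0
image of x^7: 0
image of x^8: 0
each image's coordinates form column j of the matrix


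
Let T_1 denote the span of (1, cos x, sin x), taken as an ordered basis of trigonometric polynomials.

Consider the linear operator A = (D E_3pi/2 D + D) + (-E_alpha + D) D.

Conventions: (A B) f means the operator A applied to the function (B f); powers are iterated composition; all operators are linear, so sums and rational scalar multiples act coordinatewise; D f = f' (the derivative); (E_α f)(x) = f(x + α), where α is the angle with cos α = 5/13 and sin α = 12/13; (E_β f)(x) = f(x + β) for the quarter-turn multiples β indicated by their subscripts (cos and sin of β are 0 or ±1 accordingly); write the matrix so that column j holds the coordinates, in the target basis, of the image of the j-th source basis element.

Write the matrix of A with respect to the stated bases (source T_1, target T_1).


the matrix is [[0, 0, 0]; [0, -1/13, 21/13]; [0, -21/13, -1/13]] (rows listed top to bottom)

image of 1: 0
image of cos x: -(1/13)cos x - (21/13)sin x
image of sin x: (21/13)cos x - (1/13)sin x
each image's coordinates form column j of the matrix


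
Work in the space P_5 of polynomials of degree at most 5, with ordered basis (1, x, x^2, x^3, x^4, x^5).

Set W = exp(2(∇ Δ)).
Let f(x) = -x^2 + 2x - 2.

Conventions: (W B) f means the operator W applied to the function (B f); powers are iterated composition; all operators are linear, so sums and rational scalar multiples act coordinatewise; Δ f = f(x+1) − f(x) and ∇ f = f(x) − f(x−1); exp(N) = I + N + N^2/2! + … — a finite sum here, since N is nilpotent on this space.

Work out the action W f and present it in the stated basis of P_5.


order-1 term: -4
the series for exp(2(∇ Δ)) f terminates at order 1
exp(2(∇ Δ)) f = -x^2 + 2x - 6

g(x) = -x^2 + 2x - 6


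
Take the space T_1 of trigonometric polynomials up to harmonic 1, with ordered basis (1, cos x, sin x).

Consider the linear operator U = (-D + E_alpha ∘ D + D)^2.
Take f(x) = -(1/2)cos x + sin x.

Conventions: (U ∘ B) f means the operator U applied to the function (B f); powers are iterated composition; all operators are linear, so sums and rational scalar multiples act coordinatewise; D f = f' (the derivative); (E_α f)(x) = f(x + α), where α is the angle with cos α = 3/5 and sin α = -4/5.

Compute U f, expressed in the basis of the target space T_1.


the image equals g(x) = (41/50)cos x + (19/25)sin x

D f = cos x + (1/2)sin x
(-D) f = -cos x - (1/2)sin x
D f = cos x + (1/2)sin x
E_alpha D f = (1/5)cos x + (11/10)sin x
D f = cos x + (1/2)sin x
(-D + E_alpha ∘ D + D) f = (1/5)cos x + (11/10)sin x
D (-D + E_alpha ∘ D + D) f = (11/10)cos x - (1/5)sin x
(-D) (-D + E_alpha ∘ D + D) f = -(11/10)cos x + (1/5)sin x
D (-D + E_alpha ∘ D + D) f = (11/10)cos x - (1/5)sin x
E_alpha D (-D + E_alpha ∘ D + D) f = (41/50)cos x + (19/25)sin x
D (-D + E_alpha ∘ D + D) f = (11/10)cos x - (1/5)sin x
(-D + E_alpha ∘ D + D) (-D + E_alpha ∘ D + D) f = (41/50)cos x + (19/25)sin x


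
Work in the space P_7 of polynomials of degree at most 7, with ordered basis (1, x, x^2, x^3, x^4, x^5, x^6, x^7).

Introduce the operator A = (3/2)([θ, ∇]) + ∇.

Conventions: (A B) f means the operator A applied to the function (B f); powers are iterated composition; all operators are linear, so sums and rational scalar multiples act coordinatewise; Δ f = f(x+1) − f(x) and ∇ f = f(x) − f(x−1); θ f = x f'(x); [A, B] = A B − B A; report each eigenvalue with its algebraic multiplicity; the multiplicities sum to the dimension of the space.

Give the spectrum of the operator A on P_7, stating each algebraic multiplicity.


λ = 0 (multiplicity 8)

image of 1: 0
image of x: -1/2
image of x^2: -x + 2
image of x^3: -(3/2)x^2 + 6x - 7/2
image of x^4: -2x^3 + 12x^2 - 14x + 5
image of x^5: -(5/2)x^4 + 20x^3 - 35x^2 + 25x - 13/2
image of x^6: -3x^5 + 30x^4 - 70x^3 + 75x^2 - 39x + 8
image of x^7: -(7/2)x^6 + 42x^5 - (245/2)x^4 + 175x^3 - (273/2)x^2 + 56x - 19/2
the matrix is upper triangular; its diagonal is (0, 0, 0, 0, 0, 0, 0, 0)
for a triangular matrix the eigenvalues are the diagonal entries, with algebraic multiplicity their repetition count


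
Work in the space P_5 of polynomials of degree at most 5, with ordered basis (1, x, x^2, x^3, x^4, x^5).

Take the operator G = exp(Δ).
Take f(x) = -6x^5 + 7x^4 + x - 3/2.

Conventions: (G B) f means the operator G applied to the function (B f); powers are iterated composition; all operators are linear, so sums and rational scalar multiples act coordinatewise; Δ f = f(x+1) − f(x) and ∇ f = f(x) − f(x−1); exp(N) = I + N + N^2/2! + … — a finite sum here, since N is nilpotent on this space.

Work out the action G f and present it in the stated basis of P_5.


order-1 term: -30x^4 - 32x^3 - 18x^2 - 2x + 2
order-2 term: -60x^3 - 138x^2 - 126x - 41
order-3 term: -60x^2 - 152x - 108
order-4 term: -30x - 53
order-5 term: -6
the series for exp(Δ) f terminates at order 5
exp(Δ) f = -6x^5 - 23x^4 - 92x^3 - 216x^2 - 309x - 415/2

the result is g(x) = -6x^5 - 23x^4 - 92x^3 - 216x^2 - 309x - 415/2


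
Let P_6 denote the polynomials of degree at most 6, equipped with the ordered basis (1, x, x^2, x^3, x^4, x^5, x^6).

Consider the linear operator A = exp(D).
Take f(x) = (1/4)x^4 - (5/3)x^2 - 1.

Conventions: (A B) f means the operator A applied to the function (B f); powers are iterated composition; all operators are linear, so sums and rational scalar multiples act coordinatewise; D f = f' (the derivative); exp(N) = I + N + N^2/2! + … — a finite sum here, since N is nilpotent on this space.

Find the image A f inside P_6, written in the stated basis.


order-1 term: x^3 - (10/3)x
order-2 term: (3/2)x^2 - 5/3
order-3 term: x
order-4 term: 1/4
the series for exp(D) f terminates at order 4
exp(D) f = (1/4)x^4 + x^3 - (1/6)x^2 - (7/3)x - 29/12

the result is g(x) = (1/4)x^4 + x^3 - (1/6)x^2 - (7/3)x - 29/12


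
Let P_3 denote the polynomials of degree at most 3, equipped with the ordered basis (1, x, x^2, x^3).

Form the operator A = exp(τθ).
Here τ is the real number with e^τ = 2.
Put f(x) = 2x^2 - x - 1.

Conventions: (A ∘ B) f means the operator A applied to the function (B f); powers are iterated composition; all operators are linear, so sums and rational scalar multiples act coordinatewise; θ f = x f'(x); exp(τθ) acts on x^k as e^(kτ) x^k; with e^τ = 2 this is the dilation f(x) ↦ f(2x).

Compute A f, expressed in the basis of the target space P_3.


the result is g(x) = 8x^2 - 2x - 1

exp(τθ) x^k = e^(kτ) x^k; with e^τ = 2 this sends x^k to 2^k x^k
x ↦ 2 x
x^2 ↦ 4 x^2
applying this coordinatewise to f: exp(τθ) f = 8x^2 - 2x - 1


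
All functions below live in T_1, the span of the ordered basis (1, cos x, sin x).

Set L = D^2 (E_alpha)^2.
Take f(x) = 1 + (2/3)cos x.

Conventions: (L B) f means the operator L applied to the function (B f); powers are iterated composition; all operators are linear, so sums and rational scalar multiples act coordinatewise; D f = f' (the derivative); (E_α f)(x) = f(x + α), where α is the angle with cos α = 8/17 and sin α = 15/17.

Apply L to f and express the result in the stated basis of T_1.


the image equals g(x) = (322/867)cos x + (160/289)sin x

E_alpha f = 1 + (16/51)cos x - (10/17)sin x
E_alpha E_alpha f = 1 - (322/867)cos x - (160/289)sin x
D (E_alpha)^2 f = -(160/289)cos x + (322/867)sin x
D D (E_alpha)^2 f = (322/867)cos x + (160/289)sin x


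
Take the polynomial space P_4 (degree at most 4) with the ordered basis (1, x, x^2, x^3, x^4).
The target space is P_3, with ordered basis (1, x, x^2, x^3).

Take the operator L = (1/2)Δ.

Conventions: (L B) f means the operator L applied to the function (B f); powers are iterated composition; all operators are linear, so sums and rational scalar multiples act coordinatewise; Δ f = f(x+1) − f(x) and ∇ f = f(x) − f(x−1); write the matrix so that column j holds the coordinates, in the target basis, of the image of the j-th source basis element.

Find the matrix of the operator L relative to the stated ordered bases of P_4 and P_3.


the matrix is [[0, 1/2, 1/2, 1/2, 1/2]; [0, 0, 1, 3/2, 2]; [0, 0, 0, 3/2, 3]; [0, 0, 0, 0, 2]] (rows listed top to bottom)

image of 1: 0
image of x: 1/2
image of x^2: x + 1/2
image of x^3: (3/2)x^2 + (3/2)x + 1/2
image of x^4: 2x^3 + 3x^2 + 2x + 1/2
each image's coordinates form column j of the matrix


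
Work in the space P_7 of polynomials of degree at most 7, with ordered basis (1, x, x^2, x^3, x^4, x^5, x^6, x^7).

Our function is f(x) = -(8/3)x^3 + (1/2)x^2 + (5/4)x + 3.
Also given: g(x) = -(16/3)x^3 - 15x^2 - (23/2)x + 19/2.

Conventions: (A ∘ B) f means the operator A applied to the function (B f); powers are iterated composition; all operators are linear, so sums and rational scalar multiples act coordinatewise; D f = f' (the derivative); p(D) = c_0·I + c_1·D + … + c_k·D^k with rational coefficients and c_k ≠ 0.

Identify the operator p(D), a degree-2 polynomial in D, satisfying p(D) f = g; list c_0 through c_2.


c_0 = 2, c_1 = 2, c_2 = 1

D^0 f = -(8/3)x^3 + (1/2)x^2 + (5/4)x + 3
D^1 f = -8x^2 + x + 5/4
D^2 f = -16x + 1
matching coefficients of g against c_0 f + c_1 Df + … from the top degree down determines the c_i
solution: c_0 = 2, c_1 = 2, c_2 = 1


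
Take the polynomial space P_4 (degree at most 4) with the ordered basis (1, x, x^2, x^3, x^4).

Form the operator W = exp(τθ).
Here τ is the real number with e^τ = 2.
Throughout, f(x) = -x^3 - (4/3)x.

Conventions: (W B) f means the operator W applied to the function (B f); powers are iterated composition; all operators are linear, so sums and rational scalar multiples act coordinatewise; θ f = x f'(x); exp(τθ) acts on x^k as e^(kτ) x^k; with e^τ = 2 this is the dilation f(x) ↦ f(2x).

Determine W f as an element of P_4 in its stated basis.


exp(τθ) x^k = e^(kτ) x^k; with e^τ = 2 this sends x^k to 2^k x^k
x ↦ 2 x
x^3 ↦ 8 x^3
applying this coordinatewise to f: exp(τθ) f = -8x^3 - (8/3)x

the result is g(x) = -8x^3 - (8/3)x


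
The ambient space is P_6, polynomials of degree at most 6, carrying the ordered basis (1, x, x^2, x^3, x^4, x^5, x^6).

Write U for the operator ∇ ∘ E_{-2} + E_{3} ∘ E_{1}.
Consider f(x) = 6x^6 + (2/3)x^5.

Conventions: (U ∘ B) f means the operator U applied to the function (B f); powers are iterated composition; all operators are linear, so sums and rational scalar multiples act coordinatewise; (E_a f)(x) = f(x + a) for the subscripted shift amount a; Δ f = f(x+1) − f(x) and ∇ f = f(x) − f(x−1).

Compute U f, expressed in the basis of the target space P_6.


E_{-2} f = 6x^6 - (214/3)x^5 + (1060/3)x^4 - (2800/3)x^3 + (4160/3)x^2 - (3296/3)x + 1088/3
∇ E_{-2} f = 36x^5 - (1340/3)x^4 + (6740/3)x^3 - (17170/3)x^2 + (22138/3)x - 11548/3
E_{1} f = 6x^6 + (110/3)x^5 + (280/3)x^4 + (380/3)x^3 + (290/3)x^2 + (118/3)x + 20/3
E_{3} E_{1} f = 6x^6 + (434/3)x^5 + (4360/3)x^4 + (23360/3)x^3 + (70400/3)x^2 + (113152/3)x + 75776/3
(∇ ∘ E_{-2} + E_{3} ∘ E_{1}) f = 6x^6 + (542/3)x^5 + (3020/3)x^4 + (30100/3)x^3 + (53230/3)x^2 + (135290/3)x + 64228/3

the image equals g(x) = 6x^6 + (542/3)x^5 + (3020/3)x^4 + (30100/3)x^3 + (53230/3)x^2 + (135290/3)x + 64228/3


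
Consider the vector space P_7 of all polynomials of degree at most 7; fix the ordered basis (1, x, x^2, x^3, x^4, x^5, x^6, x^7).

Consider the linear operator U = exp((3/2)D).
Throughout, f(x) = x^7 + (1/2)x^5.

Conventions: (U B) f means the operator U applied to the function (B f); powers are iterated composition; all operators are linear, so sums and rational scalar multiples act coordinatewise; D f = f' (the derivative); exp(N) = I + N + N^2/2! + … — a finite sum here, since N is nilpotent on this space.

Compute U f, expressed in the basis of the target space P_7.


order-1 term: (21/2)x^6 + (15/4)x^4
order-2 term: (189/4)x^5 + (45/4)x^3
order-3 term: (945/8)x^4 + (135/8)x^2
order-4 term: (2835/16)x^3 + (405/32)x
order-5 term: (5103/32)x^2 + 243/64
order-6 term: (5103/64)x
order-7 term: 2187/128
the series for exp((3/2)D) f terminates at order 7
exp((3/2)D) f = x^7 + (21/2)x^6 + (191/4)x^5 + (975/8)x^4 + (3015/16)x^3 + (5643/32)x^2 + (5913/64)x + 2673/128

the image equals g(x) = x^7 + (21/2)x^6 + (191/4)x^5 + (975/8)x^4 + (3015/16)x^3 + (5643/32)x^2 + (5913/64)x + 2673/128


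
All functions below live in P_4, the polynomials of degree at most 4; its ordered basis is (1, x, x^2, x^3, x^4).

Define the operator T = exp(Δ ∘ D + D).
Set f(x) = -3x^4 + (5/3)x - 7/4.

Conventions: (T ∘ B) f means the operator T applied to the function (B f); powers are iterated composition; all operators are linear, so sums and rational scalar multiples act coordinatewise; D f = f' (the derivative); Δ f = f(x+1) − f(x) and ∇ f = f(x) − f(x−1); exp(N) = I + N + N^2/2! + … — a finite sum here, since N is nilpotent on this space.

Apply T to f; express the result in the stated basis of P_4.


the result is g(x) = -3x^4 - 12x^3 - 54x^2 - (355/3)x - 1477/12

order-1 term: -12x^3 - 36x^2 - 36x - 31/3
order-2 term: -18x^2 - 72x - 72
order-3 term: -12x - 36
order-4 term: -3
the series for exp(Δ ∘ D + D) f terminates at order 4
exp(Δ ∘ D + D) f = -3x^4 - 12x^3 - 54x^2 - (355/3)x - 1477/12


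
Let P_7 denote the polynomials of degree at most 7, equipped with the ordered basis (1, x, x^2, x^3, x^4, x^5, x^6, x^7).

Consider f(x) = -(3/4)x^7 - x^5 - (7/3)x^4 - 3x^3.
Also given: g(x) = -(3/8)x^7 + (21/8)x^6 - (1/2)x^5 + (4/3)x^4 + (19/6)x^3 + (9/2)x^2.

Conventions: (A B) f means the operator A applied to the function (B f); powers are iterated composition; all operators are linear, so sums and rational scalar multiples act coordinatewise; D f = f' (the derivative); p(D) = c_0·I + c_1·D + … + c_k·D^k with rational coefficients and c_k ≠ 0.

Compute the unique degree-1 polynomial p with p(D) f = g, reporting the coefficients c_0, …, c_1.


D^0 f = -(3/4)x^7 - x^5 - (7/3)x^4 - 3x^3
D^1 f = -(21/4)x^6 - 5x^4 - (28/3)x^3 - 9x^2
matching coefficients of g against c_0 f + c_1 Df + … from the top degree down determines the c_i
solution: c_0 = 1/2, c_1 = -1/2

c_0 = 1/2, c_1 = -1/2


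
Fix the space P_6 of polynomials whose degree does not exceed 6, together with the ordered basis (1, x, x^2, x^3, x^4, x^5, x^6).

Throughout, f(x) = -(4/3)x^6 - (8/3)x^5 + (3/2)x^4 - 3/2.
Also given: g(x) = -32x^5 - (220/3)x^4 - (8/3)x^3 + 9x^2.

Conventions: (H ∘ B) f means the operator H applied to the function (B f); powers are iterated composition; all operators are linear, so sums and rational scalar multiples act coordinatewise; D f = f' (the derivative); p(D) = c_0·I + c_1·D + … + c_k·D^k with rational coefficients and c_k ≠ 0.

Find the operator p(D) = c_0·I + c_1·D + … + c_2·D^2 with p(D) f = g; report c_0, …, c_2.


D^0 f = -(4/3)x^6 - (8/3)x^5 + (3/2)x^4 - 3/2
D^1 f = -8x^5 - (40/3)x^4 + 6x^3
D^2 f = -40x^4 - (160/3)x^3 + 18x^2
matching coefficients of g against c_0 f + c_1 Df + … from the top degree down determines the c_i
solution: c_0 = 0, c_1 = 4, c_2 = 1/2

p(D) = 4·D + (1/2)·D^2, i.e. c_0 = 0, c_1 = 4, c_2 = 1/2


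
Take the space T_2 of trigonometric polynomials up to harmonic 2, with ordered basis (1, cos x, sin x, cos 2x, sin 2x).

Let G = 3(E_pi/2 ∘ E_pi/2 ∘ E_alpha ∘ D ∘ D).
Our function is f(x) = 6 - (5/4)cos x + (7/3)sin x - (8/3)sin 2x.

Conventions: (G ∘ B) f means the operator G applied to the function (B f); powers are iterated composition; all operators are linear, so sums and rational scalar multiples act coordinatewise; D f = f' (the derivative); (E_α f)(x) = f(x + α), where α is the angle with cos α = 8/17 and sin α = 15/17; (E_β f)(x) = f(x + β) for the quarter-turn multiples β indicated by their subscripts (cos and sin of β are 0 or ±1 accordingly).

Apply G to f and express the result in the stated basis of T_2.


the image equals g(x) = (75/17)cos x + (449/68)sin x + (7680/289)cos 2x - (5152/289)sin 2x

D f = (7/3)cos x + (5/4)sin x - (16/3)cos 2x
D D f = (5/4)cos x - (7/3)sin x + (32/3)sin 2x
E_alpha (D ∘ D) f = -(25/17)cos x - (449/204)sin x + (2560/289)cos 2x - (5152/867)sin 2x
E_pi/2 (E_alpha ∘ D ∘ D) f = -(449/204)cos x + (25/17)sin x - (2560/289)cos 2x + (5152/867)sin 2x
E_pi/2 E_pi/2 (E_alpha ∘ D ∘ D) f = (25/17)cos x + (449/204)sin x + (2560/289)cos 2x - (5152/867)sin 2x
(3(E_pi/2 ∘ E_pi/2 ∘ E_alpha ∘ D ∘ D)) f = (75/17)cos x + (449/68)sin x + (7680/289)cos 2x - (5152/289)sin 2x


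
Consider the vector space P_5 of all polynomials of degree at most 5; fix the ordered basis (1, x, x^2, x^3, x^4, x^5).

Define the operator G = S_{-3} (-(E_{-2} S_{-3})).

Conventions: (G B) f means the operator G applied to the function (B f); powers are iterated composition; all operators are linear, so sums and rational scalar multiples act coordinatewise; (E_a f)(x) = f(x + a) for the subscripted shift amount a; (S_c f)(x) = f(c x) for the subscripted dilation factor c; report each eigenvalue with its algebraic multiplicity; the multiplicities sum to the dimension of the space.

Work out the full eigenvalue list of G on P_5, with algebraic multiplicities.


λ = -59049 (multiplicity 1), λ = -6561 (multiplicity 1), λ = -729 (multiplicity 1), λ = -81 (multiplicity 1), λ = -9 (multiplicity 1), λ = -1 (multiplicity 1)

image of 1: -1
image of x: -9x - 6
image of x^2: -81x^2 - 108x - 36
image of x^3: -729x^3 - 1458x^2 - 972x - 216
image of x^4: -6561x^4 - 17496x^3 - 17496x^2 - 7776x - 1296
image of x^5: -59049x^5 - 196830x^4 - 262440x^3 - 174960x^2 - 58320x - 7776
the matrix is upper triangular; its diagonal is (-1, -9, -81, -729, -6561, -59049)
for a triangular matrix the eigenvalues are the diagonal entries, with algebraic multiplicity their repetition count


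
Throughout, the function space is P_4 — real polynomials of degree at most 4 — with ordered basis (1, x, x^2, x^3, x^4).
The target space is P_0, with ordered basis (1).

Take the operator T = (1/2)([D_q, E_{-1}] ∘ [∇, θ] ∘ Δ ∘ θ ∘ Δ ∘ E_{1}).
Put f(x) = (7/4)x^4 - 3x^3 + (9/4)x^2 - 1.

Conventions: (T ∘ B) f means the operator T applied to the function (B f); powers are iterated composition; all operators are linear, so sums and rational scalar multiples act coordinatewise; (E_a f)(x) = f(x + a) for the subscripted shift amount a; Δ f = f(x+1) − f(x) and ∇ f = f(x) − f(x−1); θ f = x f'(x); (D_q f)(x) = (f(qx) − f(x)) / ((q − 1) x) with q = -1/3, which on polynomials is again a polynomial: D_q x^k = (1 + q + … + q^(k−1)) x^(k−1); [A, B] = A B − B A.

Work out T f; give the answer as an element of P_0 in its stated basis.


E_{1} f = (7/4)x^4 + 4x^3 + (15/4)x^2 + (5/2)x
Δ E_{1} f = 7x^3 + (45/2)x^2 + (53/2)x + 12
θ Δ E_{1} f = 21x^3 + 45x^2 + (53/2)x
Δ θ Δ E_{1} f = 63x^2 + 153x + 185/2
θ (Δ ∘ θ ∘ Δ ∘ E_{1}) f = 126x^2 + 153x
∇ θ (Δ ∘ θ ∘ Δ ∘ E_{1}) f = 252x + 27
∇ (Δ ∘ θ ∘ Δ ∘ E_{1}) f = 126x + 90
θ ∇ (Δ ∘ θ ∘ Δ ∘ E_{1}) f = 126x
[∇, θ] (Δ ∘ θ ∘ Δ ∘ E_{1}) f = 126x + 27
E_{-1} [∇, θ] (Δ ∘ θ ∘ Δ ∘ E_{1}) f = 126x - 99
D_q E_{-1} [∇, θ] (Δ ∘ θ ∘ Δ ∘ E_{1}) f = 126
D_q [∇, θ] (Δ ∘ θ ∘ Δ ∘ E_{1}) f = 126
E_{-1} D_q [∇, θ] (Δ ∘ θ ∘ Δ ∘ E_{1}) f = 126
[D_q, E_{-1}] [∇, θ] (Δ ∘ θ ∘ Δ ∘ E_{1}) f = 0
((1/2)([D_q, E_{-1}] ∘ [∇, θ] ∘ Δ ∘ θ ∘ Δ ∘ E_{1})) f = 0

g(x) = 0


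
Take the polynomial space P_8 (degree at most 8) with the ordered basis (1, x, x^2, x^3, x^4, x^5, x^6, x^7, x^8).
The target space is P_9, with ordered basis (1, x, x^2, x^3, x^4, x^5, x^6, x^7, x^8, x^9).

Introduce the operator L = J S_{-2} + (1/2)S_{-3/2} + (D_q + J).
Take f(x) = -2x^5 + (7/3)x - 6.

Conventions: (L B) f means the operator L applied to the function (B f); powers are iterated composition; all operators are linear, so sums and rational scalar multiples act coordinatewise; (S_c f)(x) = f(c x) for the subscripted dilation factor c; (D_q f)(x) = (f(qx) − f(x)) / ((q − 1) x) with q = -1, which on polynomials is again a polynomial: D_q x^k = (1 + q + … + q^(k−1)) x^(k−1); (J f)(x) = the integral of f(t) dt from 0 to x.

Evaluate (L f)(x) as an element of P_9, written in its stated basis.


S_{-2} f = 64x^5 - (14/3)x - 6
J S_{-2} f = (32/3)x^6 - (7/3)x^2 - 6x
S_{-3/2} f = (243/16)x^5 - (7/2)x - 6
((1/2)S_{-3/2}) f = (243/32)x^5 - (7/4)x - 3
D_q f = -2x^4 + 7/3
J f = -(1/3)x^6 + (7/6)x^2 - 6x
(D_q + J) f = -(1/3)x^6 - 2x^4 + (7/6)x^2 - 6x + 7/3
(J S_{-2} + (1/2)S_{-3/2} + (D_q + J)) f = (31/3)x^6 + (243/32)x^5 - 2x^4 - (7/6)x^2 - (55/4)x - 2/3

the image equals g(x) = (31/3)x^6 + (243/32)x^5 - 2x^4 - (7/6)x^2 - (55/4)x - 2/3


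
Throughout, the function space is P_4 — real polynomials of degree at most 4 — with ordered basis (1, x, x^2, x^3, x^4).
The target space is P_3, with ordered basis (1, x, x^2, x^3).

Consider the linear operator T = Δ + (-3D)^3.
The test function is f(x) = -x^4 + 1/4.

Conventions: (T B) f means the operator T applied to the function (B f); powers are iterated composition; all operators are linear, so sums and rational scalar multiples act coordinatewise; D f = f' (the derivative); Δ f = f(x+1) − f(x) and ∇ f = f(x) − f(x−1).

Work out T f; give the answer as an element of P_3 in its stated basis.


the result is g(x) = -4x^3 - 6x^2 + 644x - 1

Δ f = -4x^3 - 6x^2 - 4x - 1
D f = -4x^3
(-3D) f = 12x^3
D (-3D) f = 36x^2
(-3D) (-3D) f = -108x^2
D (-3D) (-3D) f = -216x
(-3D) (-3D) (-3D) f = 648x
(Δ + (-3D)^3) f = -4x^3 - 6x^2 + 644x - 1


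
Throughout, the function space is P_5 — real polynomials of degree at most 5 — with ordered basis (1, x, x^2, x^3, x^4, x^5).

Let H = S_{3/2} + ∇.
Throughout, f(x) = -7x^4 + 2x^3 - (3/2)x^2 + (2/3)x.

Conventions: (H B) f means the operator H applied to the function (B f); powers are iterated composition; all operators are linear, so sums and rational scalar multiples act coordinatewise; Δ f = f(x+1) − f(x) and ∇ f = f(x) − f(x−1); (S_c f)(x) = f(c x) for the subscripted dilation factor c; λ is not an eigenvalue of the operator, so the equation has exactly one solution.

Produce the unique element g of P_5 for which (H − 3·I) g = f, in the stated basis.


the result is g(x) = -(112/33)x^4 + (4112/99)x^3 + (19334/99)x^2 + (49844/297)x + 2593/297

write g with unknown coordinates in the stated basis and equate coefficients in (H − 3·I) g = f
solving from the highest basis element down gives g = -(112/33)x^4 + (4112/99)x^3 + (19334/99)x^2 + (49844/297)x + 2593/297
check: H g = -(189/11)x^4 + (4178/33)x^3 + (38569/66)x^2 + (49910/99)x + 2593/99
so H g − 3·g = -7x^4 + 2x^3 - (3/2)x^2 + (2/3)x = f ✓


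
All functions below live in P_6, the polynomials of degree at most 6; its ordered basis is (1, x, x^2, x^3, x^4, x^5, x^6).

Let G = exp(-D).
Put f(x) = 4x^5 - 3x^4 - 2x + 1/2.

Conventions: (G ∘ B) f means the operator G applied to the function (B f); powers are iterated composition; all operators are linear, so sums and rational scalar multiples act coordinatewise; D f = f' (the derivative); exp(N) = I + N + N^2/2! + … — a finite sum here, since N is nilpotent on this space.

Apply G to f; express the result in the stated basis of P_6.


order-1 term: -20x^4 + 12x^3 + 2
order-2 term: 40x^3 - 18x^2
order-3 term: -40x^2 + 12x
order-4 term: 20x - 3
order-5 term: -4
the series for exp(-D) f terminates at order 5
exp(-D) f = 4x^5 - 23x^4 + 52x^3 - 58x^2 + 30x - 9/2

the image equals g(x) = 4x^5 - 23x^4 + 52x^3 - 58x^2 + 30x - 9/2


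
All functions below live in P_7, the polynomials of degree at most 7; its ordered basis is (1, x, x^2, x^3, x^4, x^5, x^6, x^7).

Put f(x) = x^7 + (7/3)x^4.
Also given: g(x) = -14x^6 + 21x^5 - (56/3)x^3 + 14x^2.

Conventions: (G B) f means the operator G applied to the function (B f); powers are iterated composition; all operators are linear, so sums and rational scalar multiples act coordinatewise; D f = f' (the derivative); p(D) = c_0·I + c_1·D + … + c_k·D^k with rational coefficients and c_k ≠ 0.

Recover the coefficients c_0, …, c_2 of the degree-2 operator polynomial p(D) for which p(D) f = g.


D^0 f = x^7 + (7/3)x^4
D^1 f = 7x^6 + (28/3)x^3
D^2 f = 42x^5 + 28x^2
matching coefficients of g against c_0 f + c_1 Df + … from the top degree down determines the c_i
solution: c_0 = 0, c_1 = -2, c_2 = 1/2

c_0 = 0, c_1 = -2, c_2 = 1/2


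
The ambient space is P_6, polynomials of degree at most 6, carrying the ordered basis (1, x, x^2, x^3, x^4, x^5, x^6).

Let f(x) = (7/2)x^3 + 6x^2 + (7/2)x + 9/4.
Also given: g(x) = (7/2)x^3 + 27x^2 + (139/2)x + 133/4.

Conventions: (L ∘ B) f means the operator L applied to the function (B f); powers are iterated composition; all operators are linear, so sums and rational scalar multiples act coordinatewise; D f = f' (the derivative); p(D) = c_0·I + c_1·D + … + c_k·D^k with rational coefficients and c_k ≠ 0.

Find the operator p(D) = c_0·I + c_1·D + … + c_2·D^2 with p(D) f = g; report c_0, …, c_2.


c_0 = 1, c_1 = 2, c_2 = 2

D^0 f = (7/2)x^3 + 6x^2 + (7/2)x + 9/4
D^1 f = (21/2)x^2 + 12x + 7/2
D^2 f = 21x + 12
matching coefficients of g against c_0 f + c_1 Df + … from the top degree down determines the c_i
solution: c_0 = 1, c_1 = 2, c_2 = 2


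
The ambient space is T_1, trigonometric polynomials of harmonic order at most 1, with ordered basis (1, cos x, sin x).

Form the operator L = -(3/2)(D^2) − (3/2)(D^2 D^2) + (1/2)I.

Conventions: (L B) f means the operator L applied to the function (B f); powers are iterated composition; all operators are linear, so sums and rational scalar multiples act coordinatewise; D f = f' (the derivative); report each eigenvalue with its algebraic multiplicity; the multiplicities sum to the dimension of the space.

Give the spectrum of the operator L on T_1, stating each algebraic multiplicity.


λ = 1/2 (multiplicity 3)

image of 1: 1/2
image of cos x: (1/2)cos x
image of sin x: (1/2)sin x
the matrix is diagonal; its diagonal is (1/2, 1/2, 1/2)
for a triangular matrix the eigenvalues are the diagonal entries, with algebraic multiplicity their repetition count
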